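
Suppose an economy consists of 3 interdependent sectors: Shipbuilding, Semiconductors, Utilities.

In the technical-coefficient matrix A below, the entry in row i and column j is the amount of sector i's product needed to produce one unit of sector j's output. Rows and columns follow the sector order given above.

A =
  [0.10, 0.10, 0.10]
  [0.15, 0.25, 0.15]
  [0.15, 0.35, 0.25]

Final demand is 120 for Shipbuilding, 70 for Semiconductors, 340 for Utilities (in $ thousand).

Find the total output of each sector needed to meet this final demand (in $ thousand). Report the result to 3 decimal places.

x_1 = 231.935, x_2 = 264.336, x_3 = 623.077

I − A =
  [   0.90    -0.10    -0.10]
  [  -0.15     0.75    -0.15]
  [  -0.15    -0.35     0.75]
Cofactors of I−A, C_ij = (−1)^(i+j)·(minor ij) (rows/columns in the sector order above):
  C_11 = (0.75)(0.75) − (-0.15)(-0.35) = 0.5100
  C_12 = −[(-0.15)(0.75) − (-0.15)(-0.15)] = 0.1350
  C_13 = (-0.15)(-0.35) − (0.75)(-0.15) = 0.1650
  C_21 = −[(-0.10)(0.75) − (-0.10)(-0.35)] = 0.1100
  C_22 = (0.90)(0.75) − (-0.10)(-0.15) = 0.6600
  C_23 = −[(0.90)(-0.35) − (-0.10)(-0.15)] = 0.3300
  C_31 = (-0.10)(-0.15) − (-0.10)(0.75) = 0.0900
  C_32 = −[(0.90)(-0.15) − (-0.10)(-0.15)] = 0.1500
  C_33 = (0.90)(0.75) − (-0.10)(-0.15) = 0.6600
det(I−A) = Σ_j (I−A)_1j·C_1j = (0.90)(0.5100) + (-0.10)(0.1350) + (-0.10)(0.1650) = 0.4290
adj(I−A) = Cᵀ =
  [ 0.5100   0.1100   0.0900]
  [ 0.1350   0.6600   0.1500]
  [ 0.1650   0.3300   0.6600]
(I − A)⁻¹ = adj(I−A) / det(I−A) ≈
  [   1.1888     0.2564     0.2098]
  [   0.3147     1.5385     0.3497]
  [   0.3846     0.7692     1.5385]
x = (I − A)⁻¹ d = adj(I−A)·d / det(I−A), with det(I−A) = 0.4290:
  x_1 = (0.5100·120 + 0.1100·70 + 0.0900·340) / 0.4290 = 99.50 / 0.4290 ≈ 231.935
  x_2 = (0.1350·120 + 0.6600·70 + 0.1500·340) / 0.4290 = 113.40 / 0.4290 ≈ 264.336
  x_3 = (0.1650·120 + 0.3300·70 + 0.6600·340) / 0.4290 = 267.30 / 0.4290 ≈ 623.077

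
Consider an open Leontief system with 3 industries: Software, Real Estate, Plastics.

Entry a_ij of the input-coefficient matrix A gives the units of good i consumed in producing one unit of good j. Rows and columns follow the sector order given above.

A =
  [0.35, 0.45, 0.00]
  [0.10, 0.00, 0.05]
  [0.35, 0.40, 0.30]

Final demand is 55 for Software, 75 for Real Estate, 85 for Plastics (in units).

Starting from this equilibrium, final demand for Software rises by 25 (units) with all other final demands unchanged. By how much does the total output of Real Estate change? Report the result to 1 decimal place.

I − A =
  [   0.65    -0.45     0.00]
  [  -0.10     1.00    -0.05]
  [  -0.35    -0.40     0.70]
Cofactors of I−A, C_ij = (−1)^(i+j)·(minor ij) (rows/columns in the sector order above):
  C_11 = (1.00)(0.70) − (-0.05)(-0.40) = 0.6800
  C_12 = −[(-0.10)(0.70) − (-0.05)(-0.35)] = 0.0875
  C_13 = (-0.10)(-0.40) − (1.00)(-0.35) = 0.3900
  C_21 = −[(-0.45)(0.70) − (0.00)(-0.40)] = 0.3150
  C_22 = (0.65)(0.70) − (0.00)(-0.35) = 0.4550
  C_23 = −[(0.65)(-0.40) − (-0.45)(-0.35)] = 0.4175
  C_31 = (-0.45)(-0.05) − (0.00)(1.00) = 0.0225
  C_32 = −[(0.65)(-0.05) − (0.00)(-0.10)] = 0.0325
  C_33 = (0.65)(1.00) − (-0.45)(-0.10) = 0.6050
det(I−A) = Σ_j (I−A)_1j·C_1j = (0.65)(0.6800) + (-0.45)(0.0875) + (0.00)(0.3900) = 0.402625
adj(I−A) = Cᵀ =
  [ 0.6800   0.3150   0.0225]
  [ 0.0875   0.4550   0.0325]
  [ 0.3900   0.4175   0.6050]
(I − A)⁻¹ = adj(I−A) / det(I−A) ≈
  [   1.6889     0.7824     0.0559]
  [   0.2173     1.1301     0.0807]
  [   0.9686     1.0369     1.5026]
Δx = (I − A)⁻¹ Δd with Δd having +25 in the Software component and 0 elsewhere.
So Δx_2 = L_21 · (+25), where L_21 = adj(I−A)_21 / det(I−A) = 0.0875 / 0.402625.
Δx_2 = 0.0875 × (+25) / 0.402625 = 2.1875 / 0.402625 ≈ 5.4.

Δx_2 = 5.4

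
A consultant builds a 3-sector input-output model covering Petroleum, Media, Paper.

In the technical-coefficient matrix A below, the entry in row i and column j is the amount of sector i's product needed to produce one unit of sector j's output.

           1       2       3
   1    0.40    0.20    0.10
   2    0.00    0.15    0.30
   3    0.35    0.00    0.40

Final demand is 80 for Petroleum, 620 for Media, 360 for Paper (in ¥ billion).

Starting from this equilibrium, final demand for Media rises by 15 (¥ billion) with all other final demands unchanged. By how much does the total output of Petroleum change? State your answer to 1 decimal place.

Δx_1 = 7.1

I − A =
  [   0.60    -0.20    -0.10]
  [   0.00     0.85    -0.30]
  [  -0.35     0.00     0.60]
Cofactors of I−A, C_ij = (−1)^(i+j)·(minor ij) (rows/columns in the sector order above):
  C_11 = (0.85)(0.60) − (-0.30)(0.00) = 0.5100
  C_12 = −[(0.00)(0.60) − (-0.30)(-0.35)] = 0.1050
  C_13 = (0.00)(0.00) − (0.85)(-0.35) = 0.2975
  C_21 = −[(-0.20)(0.60) − (-0.10)(0.00)] = 0.1200
  C_22 = (0.60)(0.60) − (-0.10)(-0.35) = 0.3250
  C_23 = −[(0.60)(0.00) − (-0.20)(-0.35)] = 0.0700
  C_31 = (-0.20)(-0.30) − (-0.10)(0.85) = 0.1450
  C_32 = −[(0.60)(-0.30) − (-0.10)(0.00)] = 0.1800
  C_33 = (0.60)(0.85) − (-0.20)(0.00) = 0.5100
det(I−A) = Σ_j (I−A)_1j·C_1j = (0.60)(0.5100) + (-0.20)(0.1050) + (-0.10)(0.2975) = 0.25525
adj(I−A) = Cᵀ =
  [ 0.5100   0.1200   0.1450]
  [ 0.1050   0.3250   0.1800]
  [ 0.2975   0.0700   0.5100]
(I − A)⁻¹ = adj(I−A) / det(I−A) ≈
  [   1.9980     0.4701     0.5681]
  [   0.4114     1.2733     0.7052]
  [   1.1655     0.2742     1.9980]
Δx = (I − A)⁻¹ Δd with Δd having +15 in the Media component and 0 elsewhere.
So Δx_1 = L_12 · (+15), where L_12 = adj(I−A)_12 / det(I−A) = 0.1200 / 0.25525.
Δx_1 = 0.1200 × (+15) / 0.25525 = 1.80 / 0.25525 ≈ 7.1.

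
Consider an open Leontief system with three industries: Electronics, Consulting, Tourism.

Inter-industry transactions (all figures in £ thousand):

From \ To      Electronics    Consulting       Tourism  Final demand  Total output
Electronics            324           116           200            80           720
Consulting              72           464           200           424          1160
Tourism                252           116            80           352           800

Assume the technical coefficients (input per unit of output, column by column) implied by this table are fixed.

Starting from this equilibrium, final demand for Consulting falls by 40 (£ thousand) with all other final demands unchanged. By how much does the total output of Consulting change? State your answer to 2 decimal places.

Δx_2 = -77.43

Technical coefficients a_ij = z_ij / X_j:
  a_11 = 324/720 = 0.45, a_21 = 72/720 = 0.10, a_31 = 252/720 = 0.35
  a_12 = 116/1160 = 0.10, a_22 = 464/1160 = 0.40, a_32 = 116/1160 = 0.10
  a_13 = 200/800 = 0.25, a_23 = 200/800 = 0.25, a_33 = 80/800 = 0.10
I − A =
  [   0.55    -0.10    -0.25]
  [  -0.10     0.60    -0.25]
  [  -0.35    -0.10     0.90]
Cofactors of I−A, C_ij = (−1)^(i+j)·(minor ij) (rows/columns in the sector order above):
  C_11 = (0.60)(0.90) − (-0.25)(-0.10) = 0.5150
  C_12 = −[(-0.10)(0.90) − (-0.25)(-0.35)] = 0.1775
  C_13 = (-0.10)(-0.10) − (0.60)(-0.35) = 0.2200
  C_21 = −[(-0.10)(0.90) − (-0.25)(-0.10)] = 0.1150
  C_22 = (0.55)(0.90) − (-0.25)(-0.35) = 0.4075
  C_23 = −[(0.55)(-0.10) − (-0.10)(-0.35)] = 0.0900
  C_31 = (-0.10)(-0.25) − (-0.25)(0.60) = 0.1750
  C_32 = −[(0.55)(-0.25) − (-0.25)(-0.10)] = 0.1625
  C_33 = (0.55)(0.60) − (-0.10)(-0.10) = 0.3200
det(I−A) = Σ_j (I−A)_1j·C_1j = (0.55)(0.5150) + (-0.10)(0.1775) + (-0.25)(0.2200) = 0.2105
adj(I−A) = Cᵀ =
  [ 0.5150   0.1150   0.1750]
  [ 0.1775   0.4075   0.1625]
  [ 0.2200   0.0900   0.3200]
(I − A)⁻¹ = adj(I−A) / det(I−A) ≈
  [   2.4466     0.5463     0.8314]
  [   0.8432     1.9359     0.7720]
  [   1.0451     0.4276     1.5202]
Δx = (I − A)⁻¹ Δd with Δd having -40 in the Consulting component and 0 elsewhere.
So Δx_2 = L_22 · (-40), where L_22 = adj(I−A)_22 / det(I−A) = 0.4075 / 0.2105.
Δx_2 = 0.4075 × (-40) / 0.2105 = -16.30 / 0.2105 ≈ -77.43.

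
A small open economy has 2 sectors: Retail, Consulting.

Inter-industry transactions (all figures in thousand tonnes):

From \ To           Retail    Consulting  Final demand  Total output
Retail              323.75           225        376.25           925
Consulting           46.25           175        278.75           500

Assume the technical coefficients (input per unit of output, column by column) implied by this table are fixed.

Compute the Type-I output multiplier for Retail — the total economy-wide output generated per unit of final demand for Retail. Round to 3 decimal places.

m_1 = 1.750

Technical coefficients a_ij = z_ij / X_j:
  a_11 = 323.75/925 = 0.35, a_21 = 46.25/925 = 0.05
  a_12 = 225/500 = 0.45, a_22 = 175/500 = 0.35
I − A =
  [   0.65    -0.45]
  [  -0.05     0.65]
det(I−A) = (0.65)(0.65) − (-0.45)(-0.05) = 0.4000
adj(I−A) = [[0.65, 0.45], [0.05, 0.65]]
(I − A)⁻¹ = adj(I−A) / det(I−A) ≈
  [   1.6250     1.1250]
  [   0.1250     1.6250]
The output multiplier for sector j is the column-j sum of the Leontief inverse (I − A)⁻¹ = adj(I−A) / det(I−A).
Column 1 of adj(I−A): (0.65, 0.05); det(I−A) = 0.4000.
m_1 = (0.65 + 0.05) / 0.4000 = 0.70 / 0.4000 = 1.750.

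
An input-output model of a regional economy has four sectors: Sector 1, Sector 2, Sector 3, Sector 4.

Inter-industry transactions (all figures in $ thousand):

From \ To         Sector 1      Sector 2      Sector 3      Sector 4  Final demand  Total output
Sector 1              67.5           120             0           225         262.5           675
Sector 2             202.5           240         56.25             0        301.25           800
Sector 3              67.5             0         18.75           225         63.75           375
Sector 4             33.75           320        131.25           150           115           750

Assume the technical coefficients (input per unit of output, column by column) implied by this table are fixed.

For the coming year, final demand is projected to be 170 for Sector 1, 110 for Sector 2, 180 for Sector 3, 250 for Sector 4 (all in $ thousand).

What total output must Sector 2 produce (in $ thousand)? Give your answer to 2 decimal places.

x_2 = 498.47

Technical coefficients a_ij = z_ij / X_j:
  a_11 = 67.5/675 = 0.10, a_21 = 202.5/675 = 0.30, a_31 = 67.5/675 = 0.10, a_41 = 33.75/675 = 0.05
  a_12 = 120/800 = 0.15, a_22 = 240/800 = 0.30, a_32 = 0/800 = 0.00, a_42 = 320/800 = 0.40
  a_13 = 0/375 = 0.00, a_23 = 56.25/375 = 0.15, a_33 = 18.75/375 = 0.05, a_43 = 131.25/375 = 0.35
  a_14 = 225/750 = 0.30, a_24 = 0/750 = 0.00, a_34 = 225/750 = 0.30, a_44 = 150/750 = 0.20
I − A =
  [   0.90    -0.15     0.00    -0.30]
  [  -0.30     0.70    -0.15     0.00]
  [  -0.10     0.00     0.95    -0.30]
  [  -0.05    -0.40    -0.35     0.80]
Compute the cofactors C_ij = (−1)^(i+j)·(3×3 minor ij) of I−A; the adjugate is their transpose:
adj(I−A) = Cᵀ =
  [ 0.440500   0.212250   0.109500   0.206250]
  [ 0.210750   0.564750   0.137250   0.130500]
  [ 0.102500   0.134250   0.421500   0.196500]
  [ 0.177750   0.354375   0.259875   0.553500]
det(I−A) = Σ_j (I−A)_1j·C_1j = (0.90)(0.440500) + (-0.15)(0.210750) + (0.00)(0.102500) + (-0.30)(0.177750) = 0.3115125
(I − A)⁻¹ = adj(I−A) / det(I−A) ≈
  [   1.4141     0.6814     0.3515     0.6621]
  [   0.6765     1.8129     0.4406     0.4189]
  [   0.3290     0.4310     1.3531     0.6308]
  [   0.5706     1.1376     0.8342     1.7768]
x = (I − A)⁻¹ d = adj(I−A)·d / det(I−A), with det(I−A) = 0.3115125:
  x_1 = (0.440500·170 + 0.212250·110 + 0.109500·180 + 0.206250·250) / 0.3115125 = 169.505 / 0.3115125 ≈ 544.14
  x_2 = (0.210750·170 + 0.564750·110 + 0.137250·180 + 0.130500·250) / 0.3115125 = 155.28 / 0.3115125 ≈ 498.47
  x_3 = (0.102500·170 + 0.134250·110 + 0.421500·180 + 0.196500·250) / 0.3115125 = 157.1875 / 0.3115125 ≈ 504.59
  x_4 = (0.177750·170 + 0.354375·110 + 0.259875·180 + 0.553500·250) / 0.3115125 = 254.35125 / 0.3115125 ≈ 816.50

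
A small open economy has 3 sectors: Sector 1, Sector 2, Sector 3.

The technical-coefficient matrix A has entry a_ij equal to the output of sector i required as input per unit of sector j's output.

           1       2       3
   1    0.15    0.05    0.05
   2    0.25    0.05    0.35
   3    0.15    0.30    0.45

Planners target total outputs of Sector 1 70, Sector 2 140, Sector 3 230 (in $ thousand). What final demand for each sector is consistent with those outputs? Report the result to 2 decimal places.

I − A =
  [   0.85    -0.05    -0.05]
  [  -0.25     0.95    -0.35]
  [  -0.15    -0.30     0.55]
d = (I − A) x:
  d_1 = (+0.85)·70 + (-0.05)·140 + (-0.05)·230 = 41.00
  d_2 = (-0.25)·70 + (+0.95)·140 + (-0.35)·230 = 35.00
  d_3 = (-0.15)·70 + (-0.30)·140 + (+0.55)·230 = 74.00

d_1 = 41.00, d_2 = 35.00, d_3 = 74.00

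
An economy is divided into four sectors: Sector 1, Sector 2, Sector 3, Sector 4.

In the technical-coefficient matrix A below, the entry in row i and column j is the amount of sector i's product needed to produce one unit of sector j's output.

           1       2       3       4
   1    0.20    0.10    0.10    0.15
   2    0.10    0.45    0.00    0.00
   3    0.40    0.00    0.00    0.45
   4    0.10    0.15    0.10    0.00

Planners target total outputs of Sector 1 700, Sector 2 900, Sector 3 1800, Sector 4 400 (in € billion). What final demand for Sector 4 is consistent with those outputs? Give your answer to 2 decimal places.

d_4 = 15.00

I − A =
  [   0.80    -0.10    -0.10    -0.15]
  [  -0.10     0.55     0.00     0.00]
  [  -0.40     0.00     1.00    -0.45]
  [  -0.10    -0.15    -0.10     1.00]
d = (I − A) x:
  d_1 = (+0.80)·700 + (-0.10)·900 + (-0.10)·1800 + (-0.15)·400 = 230.00
  d_2 = (-0.10)·700 + (+0.55)·900 + (+0.00)·1800 + (+0.00)·400 = 425.00
  d_3 = (-0.40)·700 + (+0.00)·900 + (+1.00)·1800 + (-0.45)·400 = 1340.00
  d_4 = (-0.10)·700 + (-0.15)·900 + (-0.10)·1800 + (+1.00)·400 = 15.00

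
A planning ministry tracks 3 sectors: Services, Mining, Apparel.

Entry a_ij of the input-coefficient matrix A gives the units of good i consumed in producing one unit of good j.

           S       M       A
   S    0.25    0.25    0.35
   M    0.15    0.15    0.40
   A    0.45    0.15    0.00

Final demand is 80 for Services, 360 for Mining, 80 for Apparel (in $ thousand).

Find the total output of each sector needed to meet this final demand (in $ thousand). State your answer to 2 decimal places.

x_S = 553.70, x_M = 727.49, x_A = 438.29

I − A =
  [   0.75    -0.25    -0.35]
  [  -0.15     0.85    -0.40]
  [  -0.45    -0.15     1.00]
Cofactors of I−A, C_ij = (−1)^(i+j)·(minor ij) (rows/columns in the sector order above):
  C_11 = (0.85)(1.00) − (-0.40)(-0.15) = 0.7900
  C_12 = −[(-0.15)(1.00) − (-0.40)(-0.45)] = 0.3300
  C_13 = (-0.15)(-0.15) − (0.85)(-0.45) = 0.4050
  C_21 = −[(-0.25)(1.00) − (-0.35)(-0.15)] = 0.3025
  C_22 = (0.75)(1.00) − (-0.35)(-0.45) = 0.5925
  C_23 = −[(0.75)(-0.15) − (-0.25)(-0.45)] = 0.2250
  C_31 = (-0.25)(-0.40) − (-0.35)(0.85) = 0.3975
  C_32 = −[(0.75)(-0.40) − (-0.35)(-0.15)] = 0.3525
  C_33 = (0.75)(0.85) − (-0.25)(-0.15) = 0.6000
det(I−A) = Σ_j (I−A)_1j·C_1j = (0.75)(0.7900) + (-0.25)(0.3300) + (-0.35)(0.4050) = 0.36825
adj(I−A) = Cᵀ =
  [ 0.7900   0.3025   0.3975]
  [ 0.3300   0.5925   0.3525]
  [ 0.4050   0.2250   0.6000]
(I − A)⁻¹ = adj(I−A) / det(I−A) ≈
  [   2.1453     0.8215     1.0794]
  [   0.8961     1.6090     0.9572]
  [   1.0998     0.6110     1.6293]
x = (I − A)⁻¹ d = adj(I−A)·d / det(I−A), with det(I−A) = 0.36825:
  x_S = (0.7900·80 + 0.3025·360 + 0.3975·80) / 0.36825 = 203.90 / 0.36825 ≈ 553.70
  x_M = (0.3300·80 + 0.5925·360 + 0.3525·80) / 0.36825 = 267.90 / 0.36825 ≈ 727.49
  x_A = (0.4050·80 + 0.2250·360 + 0.6000·80) / 0.36825 = 161.40 / 0.36825 ≈ 438.29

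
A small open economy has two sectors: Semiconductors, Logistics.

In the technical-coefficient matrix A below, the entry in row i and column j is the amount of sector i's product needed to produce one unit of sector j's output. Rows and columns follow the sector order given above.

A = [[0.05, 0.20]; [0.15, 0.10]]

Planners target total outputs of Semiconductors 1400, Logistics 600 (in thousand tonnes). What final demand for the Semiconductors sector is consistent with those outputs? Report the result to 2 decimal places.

d_S = 1210.00

I − A =
  [   0.95    -0.20]
  [  -0.15     0.90]
d = (I − A) x:
  d_S = (+0.95)·1400 + (-0.20)·600 = 1210.00
  d_L = (-0.15)·1400 + (+0.90)·600 = 330.00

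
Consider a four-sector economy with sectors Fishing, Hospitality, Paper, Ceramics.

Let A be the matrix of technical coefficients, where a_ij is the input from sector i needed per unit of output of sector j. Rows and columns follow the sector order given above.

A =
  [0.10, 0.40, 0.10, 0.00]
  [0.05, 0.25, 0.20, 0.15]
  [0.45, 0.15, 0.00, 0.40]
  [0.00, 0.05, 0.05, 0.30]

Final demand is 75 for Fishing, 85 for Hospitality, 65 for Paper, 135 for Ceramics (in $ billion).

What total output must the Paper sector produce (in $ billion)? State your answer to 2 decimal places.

I − A =
  [   0.90    -0.40    -0.10     0.00]
  [  -0.05     0.75    -0.20    -0.15]
  [  -0.45    -0.15     1.00    -0.40]
  [   0.00    -0.05    -0.05     0.70]
Compute the cofactors C_ij = (−1)^(i+j)·(3×3 minor ij) of I−A; the adjugate is their transpose:
adj(I−A) = Cᵀ =
  [ 0.476375   0.284500   0.110750   0.124250]
  [ 0.100375   0.580500   0.136250   0.202250]
  [ 0.239125   0.238500   0.451750   0.309250]
  [ 0.024250   0.058500   0.042000   0.557500]
det(I−A) = Σ_j (I−A)_1j·C_1j = (0.90)(0.476375) + (-0.40)(0.100375) + (-0.10)(0.239125) + (0.00)(0.024250) = 0.364675
(I − A)⁻¹ = adj(I−A) / det(I−A) ≈
  [   1.3063     0.7801     0.3037     0.3407]
  [   0.2752     1.5918     0.3736     0.5546]
  [   0.6557     0.6540     1.2388     0.8480]
  [   0.0665     0.1604     0.1152     1.5288]
x = (I − A)⁻¹ d = adj(I−A)·d / det(I−A), with det(I−A) = 0.364675:
  x_F = (0.476375·75 + 0.284500·85 + 0.110750·65 + 0.124250·135) / 0.364675 = 83.883125 / 0.364675 ≈ 230.02
  x_H = (0.100375·75 + 0.580500·85 + 0.136250·65 + 0.202250·135) / 0.364675 = 93.030625 / 0.364675 ≈ 255.11
  x_P = (0.239125·75 + 0.238500·85 + 0.451750·65 + 0.309250·135) / 0.364675 = 109.319375 / 0.364675 ≈ 299.77
  x_C = (0.024250·75 + 0.058500·85 + 0.042000·65 + 0.557500·135) / 0.364675 = 84.78375 / 0.364675 ≈ 232.49

x_P = 299.77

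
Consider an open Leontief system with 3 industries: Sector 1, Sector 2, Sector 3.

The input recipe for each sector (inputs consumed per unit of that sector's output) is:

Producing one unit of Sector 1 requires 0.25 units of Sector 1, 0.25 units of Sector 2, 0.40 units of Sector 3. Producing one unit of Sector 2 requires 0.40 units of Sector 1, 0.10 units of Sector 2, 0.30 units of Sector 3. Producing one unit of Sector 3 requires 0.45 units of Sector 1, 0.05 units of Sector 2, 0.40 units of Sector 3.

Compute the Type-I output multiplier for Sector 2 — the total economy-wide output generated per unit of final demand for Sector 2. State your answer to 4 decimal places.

I − A =
  [   0.75    -0.40    -0.45]
  [  -0.25     0.90    -0.05]
  [  -0.40    -0.30     0.60]
Cofactors of I−A, C_ij = (−1)^(i+j)·(minor ij) (rows/columns in the sector order above):
  C_11 = (0.90)(0.60) − (-0.05)(-0.30) = 0.5250
  C_12 = −[(-0.25)(0.60) − (-0.05)(-0.40)] = 0.1700
  C_13 = (-0.25)(-0.30) − (0.90)(-0.40) = 0.4350
  C_21 = −[(-0.40)(0.60) − (-0.45)(-0.30)] = 0.3750
  C_22 = (0.75)(0.60) − (-0.45)(-0.40) = 0.2700
  C_23 = −[(0.75)(-0.30) − (-0.40)(-0.40)] = 0.3850
  C_31 = (-0.40)(-0.05) − (-0.45)(0.90) = 0.4250
  C_32 = −[(0.75)(-0.05) − (-0.45)(-0.25)] = 0.1500
  C_33 = (0.75)(0.90) − (-0.40)(-0.25) = 0.5750
det(I−A) = Σ_j (I−A)_1j·C_1j = (0.75)(0.5250) + (-0.40)(0.1700) + (-0.45)(0.4350) = 0.1300
adj(I−A) = Cᵀ =
  [ 0.5250   0.3750   0.4250]
  [ 0.1700   0.2700   0.1500]
  [ 0.4350   0.3850   0.5750]
(I − A)⁻¹ = adj(I−A) / det(I−A) ≈
  [   4.03846     2.88462     3.26923]
  [   1.30769     2.07692     1.15385]
  [   3.34615     2.96154     4.42308]
The output multiplier for sector j is the column-j sum of the Leontief inverse (I − A)⁻¹ = adj(I−A) / det(I−A).
Column 2 of adj(I−A): (0.3750, 0.2700, 0.3850); det(I−A) = 0.1300.
m_2 = (0.3750 + 0.2700 + 0.3850) / 0.1300 = 1.03 / 0.1300 ≈ 7.9231.

m_2 = 7.9231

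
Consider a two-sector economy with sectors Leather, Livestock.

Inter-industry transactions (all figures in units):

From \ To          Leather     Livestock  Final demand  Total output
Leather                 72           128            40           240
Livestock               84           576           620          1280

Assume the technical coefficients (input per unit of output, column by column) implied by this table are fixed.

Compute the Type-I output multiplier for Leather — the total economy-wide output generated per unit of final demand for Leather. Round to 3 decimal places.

m_1 = 2.571

Technical coefficients a_ij = z_ij / X_j:
  a_11 = 72/240 = 0.30, a_21 = 84/240 = 0.35
  a_12 = 128/1280 = 0.10, a_22 = 576/1280 = 0.45
I − A =
  [   0.70    -0.10]
  [  -0.35     0.55]
det(I−A) = (0.70)(0.55) − (-0.10)(-0.35) = 0.3500
adj(I−A) = [[0.55, 0.10], [0.35, 0.70]]
(I − A)⁻¹ = adj(I−A) / det(I−A) ≈
  [   1.5714     0.2857]
  [   1.0000     2.0000]
The output multiplier for sector j is the column-j sum of the Leontief inverse (I − A)⁻¹ = adj(I−A) / det(I−A).
Column 1 of adj(I−A): (0.55, 0.35); det(I−A) = 0.3500.
m_1 = (0.55 + 0.35) / 0.3500 = 0.90 / 0.3500 ≈ 2.571.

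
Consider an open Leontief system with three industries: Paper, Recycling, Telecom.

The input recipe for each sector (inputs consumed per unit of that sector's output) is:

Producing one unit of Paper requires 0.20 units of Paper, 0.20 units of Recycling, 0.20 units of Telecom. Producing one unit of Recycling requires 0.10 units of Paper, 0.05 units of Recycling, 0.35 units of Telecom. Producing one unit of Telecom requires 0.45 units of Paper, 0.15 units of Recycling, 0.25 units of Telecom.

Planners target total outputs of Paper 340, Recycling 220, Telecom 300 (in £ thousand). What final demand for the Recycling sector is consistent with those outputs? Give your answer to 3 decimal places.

d_R = 96.000

I − A =
  [   0.80    -0.10    -0.45]
  [  -0.20     0.95    -0.15]
  [  -0.20    -0.35     0.75]
d = (I − A) x:
  d_P = (+0.80)·340 + (-0.10)·220 + (-0.45)·300 = 115.000
  d_R = (-0.20)·340 + (+0.95)·220 + (-0.15)·300 = 96.000
  d_T = (-0.20)·340 + (-0.35)·220 + (+0.75)·300 = 80.000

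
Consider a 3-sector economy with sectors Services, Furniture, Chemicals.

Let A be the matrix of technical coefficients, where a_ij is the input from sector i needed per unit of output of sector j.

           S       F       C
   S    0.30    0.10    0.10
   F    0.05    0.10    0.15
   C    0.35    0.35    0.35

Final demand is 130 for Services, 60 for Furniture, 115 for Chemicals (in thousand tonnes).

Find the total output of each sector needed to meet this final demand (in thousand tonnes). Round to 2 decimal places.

I − A =
  [   0.70    -0.10    -0.10]
  [  -0.05     0.90    -0.15]
  [  -0.35    -0.35     0.65]
Cofactors of I−A, C_ij = (−1)^(i+j)·(minor ij) (rows/columns in the sector order above):
  C_11 = (0.90)(0.65) − (-0.15)(-0.35) = 0.5325
  C_12 = −[(-0.05)(0.65) − (-0.15)(-0.35)] = 0.0850
  C_13 = (-0.05)(-0.35) − (0.90)(-0.35) = 0.3325
  C_21 = −[(-0.10)(0.65) − (-0.10)(-0.35)] = 0.1000
  C_22 = (0.70)(0.65) − (-0.10)(-0.35) = 0.4200
  C_23 = −[(0.70)(-0.35) − (-0.10)(-0.35)] = 0.2800
  C_31 = (-0.10)(-0.15) − (-0.10)(0.90) = 0.1050
  C_32 = −[(0.70)(-0.15) − (-0.10)(-0.05)] = 0.1100
  C_33 = (0.70)(0.90) − (-0.10)(-0.05) = 0.6250
det(I−A) = Σ_j (I−A)_1j·C_1j = (0.70)(0.5325) + (-0.10)(0.0850) + (-0.10)(0.3325) = 0.3310
adj(I−A) = Cᵀ =
  [ 0.5325   0.1000   0.1050]
  [ 0.0850   0.4200   0.1100]
  [ 0.3325   0.2800   0.6250]
(I − A)⁻¹ = adj(I−A) / det(I−A) ≈
  [   1.6088     0.3021     0.3172]
  [   0.2568     1.2689     0.3323]
  [   1.0045     0.8459     1.8882]
x = (I − A)⁻¹ d = adj(I−A)·d / det(I−A), with det(I−A) = 0.3310:
  x_S = (0.5325·130 + 0.1000·60 + 0.1050·115) / 0.3310 = 87.30 / 0.3310 ≈ 263.75
  x_F = (0.0850·130 + 0.4200·60 + 0.1100·115) / 0.3310 = 48.90 / 0.3310 ≈ 147.73
  x_C = (0.3325·130 + 0.2800·60 + 0.6250·115) / 0.3310 = 131.90 / 0.3310 ≈ 398.49

x_S = 263.75, x_F = 147.73, x_C = 398.49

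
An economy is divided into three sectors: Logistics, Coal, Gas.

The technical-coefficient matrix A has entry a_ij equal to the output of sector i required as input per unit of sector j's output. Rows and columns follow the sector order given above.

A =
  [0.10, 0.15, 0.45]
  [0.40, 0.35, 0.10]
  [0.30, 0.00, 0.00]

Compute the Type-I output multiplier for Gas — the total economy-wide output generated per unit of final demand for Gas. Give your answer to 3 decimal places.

m_3 = 2.548

I − A =
  [   0.90    -0.15    -0.45]
  [  -0.40     0.65    -0.10]
  [  -0.30     0.00     1.00]
Cofactors of I−A, C_ij = (−1)^(i+j)·(minor ij) (rows/columns in the sector order above):
  C_11 = (0.65)(1.00) − (-0.10)(0.00) = 0.6500
  C_12 = −[(-0.40)(1.00) − (-0.10)(-0.30)] = 0.4300
  C_13 = (-0.40)(0.00) − (0.65)(-0.30) = 0.1950
  C_21 = −[(-0.15)(1.00) − (-0.45)(0.00)] = 0.1500
  C_22 = (0.90)(1.00) − (-0.45)(-0.30) = 0.7650
  C_23 = −[(0.90)(0.00) − (-0.15)(-0.30)] = 0.0450
  C_31 = (-0.15)(-0.10) − (-0.45)(0.65) = 0.3075
  C_32 = −[(0.90)(-0.10) − (-0.45)(-0.40)] = 0.2700
  C_33 = (0.90)(0.65) − (-0.15)(-0.40) = 0.5250
det(I−A) = Σ_j (I−A)_1j·C_1j = (0.90)(0.6500) + (-0.15)(0.4300) + (-0.45)(0.1950) = 0.43275
adj(I−A) = Cᵀ =
  [ 0.6500   0.1500   0.3075]
  [ 0.4300   0.7650   0.2700]
  [ 0.1950   0.0450   0.5250]
(I − A)⁻¹ = adj(I−A) / det(I−A) ≈
  [   1.5020     0.3466     0.7106]
  [   0.9936     1.7678     0.6239]
  [   0.4506     0.1040     1.2132]
The output multiplier for sector j is the column-j sum of the Leontief inverse (I − A)⁻¹ = adj(I−A) / det(I−A).
Column 3 of adj(I−A): (0.3075, 0.2700, 0.5250); det(I−A) = 0.43275.
m_3 = (0.3075 + 0.2700 + 0.5250) / 0.43275 = 1.1025 / 0.43275 ≈ 2.548.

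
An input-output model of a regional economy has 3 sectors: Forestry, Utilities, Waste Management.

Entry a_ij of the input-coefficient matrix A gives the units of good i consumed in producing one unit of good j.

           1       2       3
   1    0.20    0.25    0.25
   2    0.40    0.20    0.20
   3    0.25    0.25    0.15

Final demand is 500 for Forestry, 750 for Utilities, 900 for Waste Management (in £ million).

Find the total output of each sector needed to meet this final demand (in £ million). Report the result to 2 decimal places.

x_1 = 2251.13, x_2 = 2691.18, x_3 = 2512.44

I − A =
  [   0.80    -0.25    -0.25]
  [  -0.40     0.80    -0.20]
  [  -0.25    -0.25     0.85]
Cofactors of I−A, C_ij = (−1)^(i+j)·(minor ij) (rows/columns in the sector order above):
  C_11 = (0.80)(0.85) − (-0.20)(-0.25) = 0.6300
  C_12 = −[(-0.40)(0.85) − (-0.20)(-0.25)] = 0.3900
  C_13 = (-0.40)(-0.25) − (0.80)(-0.25) = 0.3000
  C_21 = −[(-0.25)(0.85) − (-0.25)(-0.25)] = 0.2750
  C_22 = (0.80)(0.85) − (-0.25)(-0.25) = 0.6175
  C_23 = −[(0.80)(-0.25) − (-0.25)(-0.25)] = 0.2625
  C_31 = (-0.25)(-0.20) − (-0.25)(0.80) = 0.2500
  C_32 = −[(0.80)(-0.20) − (-0.25)(-0.40)] = 0.2600
  C_33 = (0.80)(0.80) − (-0.25)(-0.40) = 0.5400
det(I−A) = Σ_j (I−A)_1j·C_1j = (0.80)(0.6300) + (-0.25)(0.3900) + (-0.25)(0.3000) = 0.3315
adj(I−A) = Cᵀ =
  [ 0.6300   0.2750   0.2500]
  [ 0.3900   0.6175   0.2600]
  [ 0.3000   0.2625   0.5400]
(I − A)⁻¹ = adj(I−A) / det(I−A) ≈
  [   1.9005     0.8296     0.7541]
  [   1.1765     1.8627     0.7843]
  [   0.9050     0.7919     1.6290]
x = (I − A)⁻¹ d = adj(I−A)·d / det(I−A), with det(I−A) = 0.3315:
  x_1 = (0.6300·500 + 0.2750·750 + 0.2500·900) / 0.3315 = 746.25 / 0.3315 ≈ 2251.13
  x_2 = (0.3900·500 + 0.6175·750 + 0.2600·900) / 0.3315 = 892.125 / 0.3315 ≈ 2691.18
  x_3 = (0.3000·500 + 0.2625·750 + 0.5400·900) / 0.3315 = 832.875 / 0.3315 ≈ 2512.44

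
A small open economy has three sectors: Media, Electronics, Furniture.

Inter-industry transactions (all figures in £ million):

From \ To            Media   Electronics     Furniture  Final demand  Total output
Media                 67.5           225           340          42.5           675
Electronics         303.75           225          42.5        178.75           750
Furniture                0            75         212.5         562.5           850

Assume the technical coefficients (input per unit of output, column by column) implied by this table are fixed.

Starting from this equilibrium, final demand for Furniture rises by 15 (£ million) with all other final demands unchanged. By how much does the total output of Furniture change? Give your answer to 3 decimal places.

Technical coefficients a_ij = z_ij / X_j:
  a_11 = 67.5/675 = 0.10, a_21 = 303.75/675 = 0.45, a_31 = 0/675 = 0.00
  a_12 = 225/750 = 0.30, a_22 = 225/750 = 0.30, a_32 = 75/750 = 0.10
  a_13 = 340/850 = 0.40, a_23 = 42.5/850 = 0.05, a_33 = 212.5/850 = 0.25
I − A =
  [   0.90    -0.30    -0.40]
  [  -0.45     0.70    -0.05]
  [   0.00    -0.10     0.75]
Cofactors of I−A, C_ij = (−1)^(i+j)·(minor ij) (rows/columns in the sector order above):
  C_11 = (0.70)(0.75) − (-0.05)(-0.10) = 0.5200
  C_12 = −[(-0.45)(0.75) − (-0.05)(0.00)] = 0.3375
  C_13 = (-0.45)(-0.10) − (0.70)(0.00) = 0.0450
  C_21 = −[(-0.30)(0.75) − (-0.40)(-0.10)] = 0.2650
  C_22 = (0.90)(0.75) − (-0.40)(0.00) = 0.6750
  C_23 = −[(0.90)(-0.10) − (-0.30)(0.00)] = 0.0900
  C_31 = (-0.30)(-0.05) − (-0.40)(0.70) = 0.2950
  C_32 = −[(0.90)(-0.05) − (-0.40)(-0.45)] = 0.2250
  C_33 = (0.90)(0.70) − (-0.30)(-0.45) = 0.4950
det(I−A) = Σ_j (I−A)_1j·C_1j = (0.90)(0.5200) + (-0.30)(0.3375) + (-0.40)(0.0450) = 0.34875
adj(I−A) = Cᵀ =
  [ 0.5200   0.2650   0.2950]
  [ 0.3375   0.6750   0.2250]
  [ 0.0450   0.0900   0.4950]
(I − A)⁻¹ = adj(I−A) / det(I−A) ≈
  [   1.4910     0.7599     0.8459]
  [   0.9677     1.9355     0.6452]
  [   0.1290     0.2581     1.4194]
Δx = (I − A)⁻¹ Δd with Δd having +15 in the Furniture component and 0 elsewhere.
So Δx_3 = L_33 · (+15), where L_33 = adj(I−A)_33 / det(I−A) = 0.4950 / 0.34875.
Δx_3 = 0.4950 × (+15) / 0.34875 = 7.425 / 0.34875 ≈ 21.290.

Δx_3 = 21.290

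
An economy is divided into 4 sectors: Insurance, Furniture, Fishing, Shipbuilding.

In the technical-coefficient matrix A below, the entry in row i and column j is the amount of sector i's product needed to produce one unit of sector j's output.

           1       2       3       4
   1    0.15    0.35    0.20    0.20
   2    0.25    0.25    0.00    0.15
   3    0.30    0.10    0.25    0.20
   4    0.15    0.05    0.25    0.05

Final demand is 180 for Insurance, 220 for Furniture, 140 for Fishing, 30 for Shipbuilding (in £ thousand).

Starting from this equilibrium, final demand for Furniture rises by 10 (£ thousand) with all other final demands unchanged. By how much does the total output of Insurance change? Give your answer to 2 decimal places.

Δx_1 = 10.10

I − A =
  [   0.85    -0.35    -0.20    -0.20]
  [  -0.25     0.75     0.00    -0.15]
  [  -0.30    -0.10     0.75    -0.20]
  [  -0.15    -0.05    -0.25     0.95]
Compute the cofactors C_ij = (−1)^(i+j)·(3×3 minor ij) of I−A; the adjugate is their transpose:
adj(I−A) = Cᵀ =
  [ 0.487500   0.265375   0.191625   0.184875]
  [ 0.193750   0.462625   0.096375   0.134125]
  [ 0.262500   0.199500   0.483250   0.188500]
  [ 0.156250   0.118750   0.162500   0.362500]
det(I−A) = Σ_j (I−A)_1j·C_1j = (0.85)(0.487500) + (-0.35)(0.193750) + (-0.20)(0.262500) + (-0.20)(0.156250) = 0.2628125
(I − A)⁻¹ = adj(I−A) / det(I−A) ≈
  [   1.8549     1.0098     0.7291     0.7034]
  [   0.7372     1.7603     0.3667     0.5103]
  [   0.9988     0.7591     1.8388     0.7172]
  [   0.5945     0.4518     0.6183     1.3793]
Δx = (I − A)⁻¹ Δd with Δd having +10 in the Furniture component and 0 elsewhere.
So Δx_1 = L_12 · (+10), where L_12 = adj(I−A)_12 / det(I−A) = 0.265375 / 0.2628125.
Δx_1 = 0.265375 × (+10) / 0.2628125 = 2.65375 / 0.2628125 ≈ 10.10.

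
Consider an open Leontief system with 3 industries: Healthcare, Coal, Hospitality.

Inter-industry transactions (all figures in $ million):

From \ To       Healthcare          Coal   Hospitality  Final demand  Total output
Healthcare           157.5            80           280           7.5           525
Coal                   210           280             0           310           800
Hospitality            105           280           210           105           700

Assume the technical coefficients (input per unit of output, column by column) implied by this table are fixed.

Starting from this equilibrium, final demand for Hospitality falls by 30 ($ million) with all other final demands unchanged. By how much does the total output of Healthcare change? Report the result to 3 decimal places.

Technical coefficients a_ij = z_ij / X_j:
  a_11 = 157.5/525 = 0.30, a_21 = 210/525 = 0.40, a_31 = 105/525 = 0.20
  a_12 = 80/800 = 0.10, a_22 = 280/800 = 0.35, a_32 = 280/800 = 0.35
  a_13 = 280/700 = 0.40, a_23 = 0/700 = 0.00, a_33 = 210/700 = 0.30
I − A =
  [   0.70    -0.10    -0.40]
  [  -0.40     0.65     0.00]
  [  -0.20    -0.35     0.70]
Cofactors of I−A, C_ij = (−1)^(i+j)·(minor ij) (rows/columns in the sector order above):
  C_11 = (0.65)(0.70) − (0.00)(-0.35) = 0.4550
  C_12 = −[(-0.40)(0.70) − (0.00)(-0.20)] = 0.2800
  C_13 = (-0.40)(-0.35) − (0.65)(-0.20) = 0.2700
  C_21 = −[(-0.10)(0.70) − (-0.40)(-0.35)] = 0.2100
  C_22 = (0.70)(0.70) − (-0.40)(-0.20) = 0.4100
  C_23 = −[(0.70)(-0.35) − (-0.10)(-0.20)] = 0.2650
  C_31 = (-0.10)(0.00) − (-0.40)(0.65) = 0.2600
  C_32 = −[(0.70)(0.00) − (-0.40)(-0.40)] = 0.1600
  C_33 = (0.70)(0.65) − (-0.10)(-0.40) = 0.4150
det(I−A) = Σ_j (I−A)_1j·C_1j = (0.70)(0.4550) + (-0.10)(0.2800) + (-0.40)(0.2700) = 0.1825
adj(I−A) = Cᵀ =
  [ 0.4550   0.2100   0.2600]
  [ 0.2800   0.4100   0.1600]
  [ 0.2700   0.2650   0.4150]
(I − A)⁻¹ = adj(I−A) / det(I−A) ≈
  [   2.4932     1.1507     1.4247]
  [   1.5342     2.2466     0.8767]
  [   1.4795     1.4521     2.2740]
Δx = (I − A)⁻¹ Δd with Δd having -30 in the Hospitality component and 0 elsewhere.
So Δx_1 = L_13 · (-30), where L_13 = adj(I−A)_13 / det(I−A) = 0.2600 / 0.1825.
Δx_1 = 0.2600 × (-30) / 0.1825 = -7.80 / 0.1825 ≈ -42.740.

Δx_1 = -42.740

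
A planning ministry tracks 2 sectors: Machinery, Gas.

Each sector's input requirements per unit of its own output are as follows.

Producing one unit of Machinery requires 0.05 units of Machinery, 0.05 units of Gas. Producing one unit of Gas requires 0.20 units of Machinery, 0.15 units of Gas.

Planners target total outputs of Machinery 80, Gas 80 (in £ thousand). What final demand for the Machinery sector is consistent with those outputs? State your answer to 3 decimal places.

d_1 = 60.000

I − A =
  [   0.95    -0.20]
  [  -0.05     0.85]
d = (I − A) x:
  d_1 = (+0.95)·80 + (-0.20)·80 = 60.000
  d_2 = (-0.05)·80 + (+0.85)·80 = 64.000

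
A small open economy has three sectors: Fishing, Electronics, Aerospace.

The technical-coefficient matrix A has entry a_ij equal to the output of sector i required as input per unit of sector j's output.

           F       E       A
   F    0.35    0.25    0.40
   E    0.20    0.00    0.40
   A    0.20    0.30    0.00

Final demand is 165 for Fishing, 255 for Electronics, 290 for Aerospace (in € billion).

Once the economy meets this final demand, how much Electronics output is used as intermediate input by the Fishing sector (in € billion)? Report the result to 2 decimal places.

I − A =
  [   0.65    -0.25    -0.40]
  [  -0.20     1.00    -0.40]
  [  -0.20    -0.30     1.00]
Cofactors of I−A, C_ij = (−1)^(i+j)·(minor ij) (rows/columns in the sector order above):
  C_11 = (1.00)(1.00) − (-0.40)(-0.30) = 0.8800
  C_12 = −[(-0.20)(1.00) − (-0.40)(-0.20)] = 0.2800
  C_13 = (-0.20)(-0.30) − (1.00)(-0.20) = 0.2600
  C_21 = −[(-0.25)(1.00) − (-0.40)(-0.30)] = 0.3700
  C_22 = (0.65)(1.00) − (-0.40)(-0.20) = 0.5700
  C_23 = −[(0.65)(-0.30) − (-0.25)(-0.20)] = 0.2450
  C_31 = (-0.25)(-0.40) − (-0.40)(1.00) = 0.5000
  C_32 = −[(0.65)(-0.40) − (-0.40)(-0.20)] = 0.3400
  C_33 = (0.65)(1.00) − (-0.25)(-0.20) = 0.6000
det(I−A) = Σ_j (I−A)_1j·C_1j = (0.65)(0.8800) + (-0.25)(0.2800) + (-0.40)(0.2600) = 0.3980
adj(I−A) = Cᵀ =
  [ 0.8800   0.3700   0.5000]
  [ 0.2800   0.5700   0.3400]
  [ 0.2600   0.2450   0.6000]
(I − A)⁻¹ = adj(I−A) / det(I−A) ≈
  [   2.2111     0.9296     1.2563]
  [   0.7035     1.4322     0.8543]
  [   0.6533     0.6156     1.5075]
First solve x = (I − A)⁻¹ d = adj(I−A)·d / det(I−A); in particular x_F = (0.8800·165 + 0.3700·255 + 0.5000·290) / 0.3980 = 384.55 / 0.3980 ≈ 966.2060.
Intermediate flow from E to F: z_EF = a_EF · x_F = 0.20 × 384.55 / 0.3980 = 76.91 / 0.3980 ≈ 193.24.

z_EF = 193.24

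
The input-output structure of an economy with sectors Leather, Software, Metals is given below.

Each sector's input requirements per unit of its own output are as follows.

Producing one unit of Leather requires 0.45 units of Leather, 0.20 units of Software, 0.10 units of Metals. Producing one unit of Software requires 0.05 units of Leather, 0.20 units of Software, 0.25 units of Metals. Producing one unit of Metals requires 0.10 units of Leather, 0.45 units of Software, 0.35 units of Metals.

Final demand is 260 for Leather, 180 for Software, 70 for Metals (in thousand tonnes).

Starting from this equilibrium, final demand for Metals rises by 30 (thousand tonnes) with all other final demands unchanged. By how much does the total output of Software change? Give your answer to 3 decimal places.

I − A =
  [   0.55    -0.05    -0.10]
  [  -0.20     0.80    -0.45]
  [  -0.10    -0.25     0.65]
Cofactors of I−A, C_ij = (−1)^(i+j)·(minor ij) (rows/columns in the sector order above):
  C_11 = (0.80)(0.65) − (-0.45)(-0.25) = 0.4075
  C_12 = −[(-0.20)(0.65) − (-0.45)(-0.10)] = 0.1750
  C_13 = (-0.20)(-0.25) − (0.80)(-0.10) = 0.1300
  C_21 = −[(-0.05)(0.65) − (-0.10)(-0.25)] = 0.0575
  C_22 = (0.55)(0.65) − (-0.10)(-0.10) = 0.3475
  C_23 = −[(0.55)(-0.25) − (-0.05)(-0.10)] = 0.1425
  C_31 = (-0.05)(-0.45) − (-0.10)(0.80) = 0.1025
  C_32 = −[(0.55)(-0.45) − (-0.10)(-0.20)] = 0.2675
  C_33 = (0.55)(0.80) − (-0.05)(-0.20) = 0.4300
det(I−A) = Σ_j (I−A)_1j·C_1j = (0.55)(0.4075) + (-0.05)(0.1750) + (-0.10)(0.1300) = 0.202375
adj(I−A) = Cᵀ =
  [ 0.4075   0.0575   0.1025]
  [ 0.1750   0.3475   0.2675]
  [ 0.1300   0.1425   0.4300]
(I − A)⁻¹ = adj(I−A) / det(I−A) ≈
  [   2.0136     0.2841     0.5065]
  [   0.8647     1.7171     1.3218]
  [   0.6424     0.7041     2.1248]
Δx = (I − A)⁻¹ Δd with Δd having +30 in the Metals component and 0 elsewhere.
So Δx_S = L_SM · (+30), where L_SM = adj(I−A)_SM / det(I−A) = 0.2675 / 0.202375.
Δx_S = 0.2675 × (+30) / 0.202375 = 8.025 / 0.202375 ≈ 39.654.

Δx_S = 39.654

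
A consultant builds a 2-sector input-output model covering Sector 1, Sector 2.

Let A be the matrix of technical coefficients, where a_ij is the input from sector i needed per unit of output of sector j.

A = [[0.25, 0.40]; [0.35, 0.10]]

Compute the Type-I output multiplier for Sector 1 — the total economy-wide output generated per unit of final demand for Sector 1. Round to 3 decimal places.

I − A =
  [   0.75    -0.40]
  [  -0.35     0.90]
det(I−A) = (0.75)(0.90) − (-0.40)(-0.35) = 0.5350
adj(I−A) = [[0.90, 0.40], [0.35, 0.75]]
(I − A)⁻¹ = adj(I−A) / det(I−A) ≈
  [   1.6822     0.7477]
  [   0.6542     1.4019]
The output multiplier for sector j is the column-j sum of the Leontief inverse (I − A)⁻¹ = adj(I−A) / det(I−A).
Column 1 of adj(I−A): (0.90, 0.35); det(I−A) = 0.5350.
m_1 = (0.90 + 0.35) / 0.5350 = 1.25 / 0.5350 ≈ 2.336.

m_1 = 2.336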